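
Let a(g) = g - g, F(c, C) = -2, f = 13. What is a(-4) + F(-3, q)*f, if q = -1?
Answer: -26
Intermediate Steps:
a(g) = 0
a(-4) + F(-3, q)*f = 0 - 2*13 = 0 - 26 = -26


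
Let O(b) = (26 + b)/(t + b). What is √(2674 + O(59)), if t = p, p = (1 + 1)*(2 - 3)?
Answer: √8692671/57 ≈ 51.725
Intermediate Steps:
p = -2 (p = 2*(-1) = -2)
t = -2
O(b) = (26 + b)/(-2 + b)
√(2674 + O(59)) = √(2674 + (26 + 59)/(-2 + 59)) = √(2674 + 85/57) = √(152503/57) = √8692671/57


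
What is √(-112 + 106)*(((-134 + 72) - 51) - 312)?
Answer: -425*I*√6 ≈ -1041.0*I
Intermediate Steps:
√(-112 + 106)*(((-134 + 72) - 51) - 312) = √(-6)*((-62 - 51) - 312) = (I*√6)*(-113 - 312) = (I*√6)*(-425) = -425*I*√6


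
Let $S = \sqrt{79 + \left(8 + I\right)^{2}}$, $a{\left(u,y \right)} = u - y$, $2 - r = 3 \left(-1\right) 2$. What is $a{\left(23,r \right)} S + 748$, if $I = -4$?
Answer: $748 + 15 \sqrt{95} \approx 894.2$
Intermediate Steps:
$r = 8$ ($r = 2 - 3 \left(-1\right) 2 = 2 - \left(-3\right) 2 = 2 - -6 = 2 + 6 = 8$)
$S = \sqrt{95}$ ($S = \sqrt{79 + \left(8 - 4\right)^{2}} = \sqrt{79 + 4^{2}} = \sqrt{79 + 16} = \sqrt{95} \approx 9.7468$)
$a{\left(23,r \right)} S + 748 = \left(23 - 8\right) \sqrt{95} + 748 = 15 \sqrt{95} + 748 = 748 + 15 \sqrt{95}$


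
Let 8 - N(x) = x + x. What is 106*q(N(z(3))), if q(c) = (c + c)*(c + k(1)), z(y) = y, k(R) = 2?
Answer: 1696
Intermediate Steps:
N(x) = 8 - 2*x (N(x) = 8 - (x + x) = 8 - 2*x)
q(c) = 2*c*(2 + c) (q(c) = (c + c)*(c + 2) = (2*c)*(2 + c) = 2*c*(2 + c))
106*q(N(z(3))) = 106*(2*(8 - 2*3)*(2 + (8 - 2*3))) = 106*(2*(8 - 6)*(2 + (8 - 6))) = 106*(2*2*(2 + 2)) = 106*(2*2*4) = 106*16 = 1696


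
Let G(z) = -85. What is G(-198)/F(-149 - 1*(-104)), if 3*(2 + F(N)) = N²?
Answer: -85/673 ≈ -0.12630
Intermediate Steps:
F(N) = -2 + N²/3
G(-198)/F(-149 - 1*(-104)) = -85/(-2 + (-149 - 1*(-104))²/3) = -85/(-2 + (-149 + 104)²/3) = -85/(-2 + (⅓)*(-45)²) = -85/(-2 + (⅓)*2025) = -85/(-2 + 675) = -85/673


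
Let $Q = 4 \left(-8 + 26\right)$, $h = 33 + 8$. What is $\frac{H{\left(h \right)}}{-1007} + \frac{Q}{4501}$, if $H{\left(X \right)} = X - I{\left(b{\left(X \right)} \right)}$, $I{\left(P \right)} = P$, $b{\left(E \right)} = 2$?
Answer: $- \frac{103035}{4532507} \approx -0.022732$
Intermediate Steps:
$h = 41$
$Q = 72$ ($Q = 4 \cdot 18 = 72$)
$H{\left(X \right)} = -2 + X$ ($H{\left(X \right)} = X - 2 = -2 + X$)
$\frac{H{\left(h \right)}}{-1007} + \frac{Q}{4501} = \frac{-2 + 41}{-1007} + \frac{72}{4501} = 39 \left(- \frac{1}{1007}\right) + 72 \cdot \frac{1}{4501} = - \frac{39}{1007} + \frac{72}{4501} = - \frac{103035}{4532507}$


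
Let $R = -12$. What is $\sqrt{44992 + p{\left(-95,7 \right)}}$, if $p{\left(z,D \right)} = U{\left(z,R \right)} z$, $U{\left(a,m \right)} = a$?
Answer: $\sqrt{54017} \approx 232.42$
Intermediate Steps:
$p{\left(z,D \right)} = z^{2}$ ($p{\left(z,D \right)} = z z = z^{2}$)
$\sqrt{44992 + p{\left(-95,7 \right)}} = \sqrt{44992 + \left(-95\right)^{2}} = \sqrt{44992 + 9025} = \sqrt{54017}$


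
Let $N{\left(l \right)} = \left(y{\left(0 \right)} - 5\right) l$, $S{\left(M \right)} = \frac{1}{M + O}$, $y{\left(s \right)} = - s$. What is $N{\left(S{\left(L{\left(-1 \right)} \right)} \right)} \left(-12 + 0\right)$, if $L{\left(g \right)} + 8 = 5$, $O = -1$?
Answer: $-15$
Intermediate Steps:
$L{\left(g \right)} = -3$ ($L{\left(g \right)} = -8 + 5 = -3$)
$S{\left(M \right)} = \frac{1}{-1 + M}$ ($S{\left(M \right)} = \frac{1}{M - 1} = \frac{1}{-1 + M}$)
$N{\left(l \right)} = - 5 l$ ($N{\left(l \right)} = \left(\left(-1\right) 0 - 5\right) l = \left(0 - 5\right) l = - 5 l$)
$N{\left(S{\left(L{\left(-1 \right)} \right)} \right)} \left(-12 + 0\right) = - \frac{5}{-1 - 3} \left(-12 + 0\right) = - \frac{5}{-4} \left(-12\right) = \left(-5\right) \left(- \frac{1}{4}\right) \left(-12\right) = \frac{5}{4} \left(-12\right) = -15$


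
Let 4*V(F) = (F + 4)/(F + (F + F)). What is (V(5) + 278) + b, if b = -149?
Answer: 2583/20 ≈ 129.15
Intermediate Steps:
V(F) = (4 + F)/(12*F) (V(F) = ((F + 4)/(F + (F + F)))/4 = ((4 + F)/(F + 2*F))/4 = ((4 + F)/((3*F)))/4 = ((4 + F)*(1/(3*F)))/4 = ((4 + F)/(3*F))/4 = (4 + F)/(12*F))
(V(5) + 278) + b = ((1/12)*(4 + 5)/5 + 278) - 149 = ((1/12)*(⅕)*9 + 278) - 149 = (3/20 + 278) - 149 = 5563/20 - 149 = 2583/20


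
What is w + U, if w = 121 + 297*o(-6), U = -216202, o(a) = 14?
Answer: -211923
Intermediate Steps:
w = 4279 (w = 121 + 297*14 = 121 + 4158 = 4279)
w + U = 4279 - 216202 = -211923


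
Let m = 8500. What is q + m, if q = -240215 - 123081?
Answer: -354796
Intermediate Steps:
q = -363296
q + m = -363296 + 8500 = -354796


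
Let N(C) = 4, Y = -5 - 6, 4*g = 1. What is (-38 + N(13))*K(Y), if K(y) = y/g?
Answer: 1496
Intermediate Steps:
g = ¼ (g = (¼)*1 = ¼ ≈ 0.25000)
Y = -11
K(y) = 4*y (K(y) = y/(¼) = y*4 = 4*y)
(-38 + N(13))*K(Y) = (-38 + 4)*(4*(-11)) = -34*(-44) = 1496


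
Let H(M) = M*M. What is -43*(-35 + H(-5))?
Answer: 430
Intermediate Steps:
H(M) = M²
-43*(-35 + H(-5)) = -43*(-35 + (-5)²) = -43*(-35 + 25) = -43*(-10) = 430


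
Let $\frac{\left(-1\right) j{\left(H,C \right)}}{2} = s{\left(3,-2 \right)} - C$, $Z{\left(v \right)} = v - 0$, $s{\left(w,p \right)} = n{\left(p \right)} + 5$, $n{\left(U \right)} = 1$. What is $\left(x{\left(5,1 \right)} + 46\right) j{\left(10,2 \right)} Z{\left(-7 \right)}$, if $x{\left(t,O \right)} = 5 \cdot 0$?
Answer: $2576$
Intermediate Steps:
$s{\left(w,p \right)} = 6$ ($s{\left(w,p \right)} = 1 + 5 = 6$)
$x{\left(t,O \right)} = 0$
$Z{\left(v \right)} = v$ ($Z{\left(v \right)} = v + 0 = v$)
$j{\left(H,C \right)} = -12 + 2 C$ ($j{\left(H,C \right)} = - 2 \left(6 - C\right) = -12 + 2 C$)
$\left(x{\left(5,1 \right)} + 46\right) j{\left(10,2 \right)} Z{\left(-7 \right)} = \left(0 + 46\right) \left(-12 + 2 \cdot 2\right) \left(-7\right) = 46 \left(-12 + 4\right) \left(-7\right) = 46 \left(-8\right) \left(-7\right) = \left(-368\right) \left(-7\right) = 2576$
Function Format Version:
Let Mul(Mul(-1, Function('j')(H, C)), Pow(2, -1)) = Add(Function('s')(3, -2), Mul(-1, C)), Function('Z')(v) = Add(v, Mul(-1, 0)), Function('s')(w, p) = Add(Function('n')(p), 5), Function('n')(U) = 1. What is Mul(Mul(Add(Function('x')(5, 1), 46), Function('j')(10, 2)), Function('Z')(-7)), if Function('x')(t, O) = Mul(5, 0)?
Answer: 2576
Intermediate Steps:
Function('s')(w, p) = 6 (Function('s')(w, p) = Add(1, 5) = 6)
Function('x')(t, O) = 0
Function('Z')(v) = v (Function('Z')(v) = Add(v, 0) = v)
Function('j')(H, C) = Add(-12, Mul(2, C)) (Function('j')(H, C) = Mul(-2, Add(6, Mul(-1, C))) = Add(-12, Mul(2, C)))
Mul(Mul(Add(Function('x')(5, 1), 46), Function('j')(10, 2)), Function('Z')(-7)) = Mul(Mul(Add(0, 46), Add(-12, Mul(2, 2))), -7) = Mul(Mul(46, Add(-12, 4)), -7) = Mul(Mul(46, -8), -7) = Mul(-368, -7) = 2576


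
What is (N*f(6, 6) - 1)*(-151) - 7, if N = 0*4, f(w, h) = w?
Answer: 144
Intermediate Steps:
N = 0
(N*f(6, 6) - 1)*(-151) - 7 = (0*6 - 1)*(-151) - 7 = (0 - 1)*(-151) - 7 = -1*(-151) - 7 = 151 - 7 = 144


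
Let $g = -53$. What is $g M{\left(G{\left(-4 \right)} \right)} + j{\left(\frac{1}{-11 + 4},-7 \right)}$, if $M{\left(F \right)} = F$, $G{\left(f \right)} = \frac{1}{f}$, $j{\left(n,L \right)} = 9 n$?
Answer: $\frac{335}{28} \approx 11.964$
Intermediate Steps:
$g M{\left(G{\left(-4 \right)} \right)} + j{\left(\frac{1}{-11 + 4},-7 \right)} = - \frac{53}{-4} + \frac{9}{-11 + 4} = \left(-53\right) \left(- \frac{1}{4}\right) + \frac{9}{-7} = \frac{53}{4} + 9 \left(- \frac{1}{7}\right) = \frac{53}{4} - \frac{9}{7} = \frac{335}{28}$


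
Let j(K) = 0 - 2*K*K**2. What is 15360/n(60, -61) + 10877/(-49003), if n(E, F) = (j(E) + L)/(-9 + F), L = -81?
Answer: 15996093521/7057755081 ≈ 2.2665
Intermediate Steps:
j(K) = -2*K**3 (j(K) = 0 - 2*K**3 = -2*K**3)
n(E, F) = (-81 - 2*E**3)/(-9 + F) (n(E, F) = (-2*E**3 - 81)/(-9 + F) = (-81 - 2*E**3)/(-9 + F))
15360/n(60, -61) + 10877/(-49003) = 15360/(((-81 - 2*60**3)/(-9 - 61))) + 10877/(-49003) = 15360/(((-81 - 2*216000)/(-70))) + 10877*(-1/49003) = 15360/((-(-81 - 432000)/70)) - 10877/49003 = 15360/((-1/70*(-432081))) - 10877/49003 = 15360/(432081/70) - 10877/49003 = 15360*(70/432081) - 10877/49003 = 358400/144027 - 10877/49003 = 15996093521/7057755081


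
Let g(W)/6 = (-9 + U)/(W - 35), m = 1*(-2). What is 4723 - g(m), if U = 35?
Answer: 174907/37 ≈ 4727.2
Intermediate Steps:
m = -2
g(W) = 156/(-35 + W) (g(W) = 6*((-9 + 35)/(W - 35)) = 6*(26/(-35 + W)) = 156/(-35 + W))
4723 - g(m) = 4723 - 156/(-35 - 2) = 4723 - 156/(-37) = 4723 - 156*(-1)/37 = 4723 - 1*(-156/37) = 4723 + 156/37 = 174907/37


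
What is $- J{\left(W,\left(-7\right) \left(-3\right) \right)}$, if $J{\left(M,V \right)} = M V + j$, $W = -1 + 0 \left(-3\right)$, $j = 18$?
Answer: $3$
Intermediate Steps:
$W = -1$ ($W = -1 + 0 = -1$)
$J{\left(M,V \right)} = 18 + M V$ ($J{\left(M,V \right)} = M V + 18 = 18 + M V$)
$- J{\left(W,\left(-7\right) \left(-3\right) \right)} = - (18 - \left(-7\right) \left(-3\right)) = - (18 - 21) = \left(-1\right) \left(-3\right) = 3$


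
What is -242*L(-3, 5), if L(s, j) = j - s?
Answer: -1936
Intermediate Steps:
-242*L(-3, 5) = -242*(5 - 1*(-3)) = -242*(5 + 3) = -242*8 = -1936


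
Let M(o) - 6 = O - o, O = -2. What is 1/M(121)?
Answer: -1/117 ≈ -0.0085470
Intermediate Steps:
M(o) = 4 - o (M(o) = 6 + (-2 - o) = 4 - o)
1/M(121) = 1/(4 - 1*121) = 1/(4 - 121) = 1/(-117) = -1/117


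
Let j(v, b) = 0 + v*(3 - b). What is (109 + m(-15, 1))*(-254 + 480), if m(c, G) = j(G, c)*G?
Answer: 28702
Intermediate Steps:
j(v, b) = v*(3 - b)
m(c, G) = G²*(3 - c) (m(c, G) = (G*(3 - c))*G = G²*(3 - c))
(109 + m(-15, 1))*(-254 + 480) = (109 + 1²*(3 - 1*(-15)))*(-254 + 480) = (109 + 1*(3 + 15))*226 = (109 + 1*18)*226 = (109 + 18)*226 = 127*226 = 28702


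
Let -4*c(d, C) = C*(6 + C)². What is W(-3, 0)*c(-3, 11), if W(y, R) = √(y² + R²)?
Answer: -9537/4 ≈ -2384.3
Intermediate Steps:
W(y, R) = √(R² + y²)
c(d, C) = -C*(6 + C)²/4
W(-3, 0)*c(-3, 11) = √(0² + (-3)²)*(-¼*11*(6 + 11)²) = √(0 + 9)*(-¼*11*17²) = √9*(-¼*11*289) = 3*(-3179/4) = -9537/4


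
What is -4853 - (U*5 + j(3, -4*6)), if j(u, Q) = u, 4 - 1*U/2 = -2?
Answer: -4916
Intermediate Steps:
U = 12 (U = 8 - 2*(-2) = 8 + 4 = 12)
-4853 - (U*5 + j(3, -4*6)) = -4853 - (12*5 + 3) = -4853 - (60 + 3) = -4853 - 1*63 = -4853 - 63 = -4916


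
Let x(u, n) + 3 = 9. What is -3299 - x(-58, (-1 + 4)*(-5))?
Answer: -3305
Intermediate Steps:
x(u, n) = 6 (x(u, n) = -3 + 9 = 6)
-3299 - x(-58, (-1 + 4)*(-5)) = -3299 - 1*6 = -3299 - 6 = -3305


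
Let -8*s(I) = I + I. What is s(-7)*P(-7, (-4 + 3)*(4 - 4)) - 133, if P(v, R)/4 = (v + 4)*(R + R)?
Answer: -133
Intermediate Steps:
P(v, R) = 8*R*(4 + v) (P(v, R) = 4*((v + 4)*(R + R)) = 4*((4 + v)*(2*R)) = 4*(2*R*(4 + v)) = 8*R*(4 + v))
s(I) = -I/4 (s(I) = -(I + I)/8 = -I/4)
s(-7)*P(-7, (-4 + 3)*(4 - 4)) - 133 = (-1/4*(-7))*(8*((-4 + 3)*(4 - 4))*(4 - 7)) - 133 = 7*(8*(-1*0)*(-3))/4 - 133 = 7*(8*0*(-3))/4 - 133 = (7/4)*0 - 133 = 0 - 133 = -133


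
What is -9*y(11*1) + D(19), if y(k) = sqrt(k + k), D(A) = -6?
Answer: -6 - 9*sqrt(22) ≈ -48.214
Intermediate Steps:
y(k) = sqrt(2)*sqrt(k) (y(k) = sqrt(2*k) = sqrt(2)*sqrt(k))
-9*y(11*1) + D(19) = -9*sqrt(2)*sqrt(11*1) - 6 = -9*sqrt(2)*sqrt(11) - 6 = -9*sqrt(22) - 6 = -6 - 9*sqrt(22)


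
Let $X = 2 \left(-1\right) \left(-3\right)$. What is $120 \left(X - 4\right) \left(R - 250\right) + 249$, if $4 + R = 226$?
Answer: $-6471$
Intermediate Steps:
$R = 222$ ($R = -4 + 226 = 222$)
$X = 6$ ($X = \left(-2\right) \left(-3\right) = 6$)
$120 \left(X - 4\right) \left(R - 250\right) + 249 = 120 \left(6 - 4\right) \left(222 - 250\right) + 249 = 120 \left(6 - 4\right) \left(-28\right) + 249 = 120 \cdot 2 \left(-28\right) + 249 = 120 \left(-56\right) + 249 = -6720 + 249 = -6471$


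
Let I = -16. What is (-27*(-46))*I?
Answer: -19872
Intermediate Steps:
(-27*(-46))*I = -27*(-46)*(-16) = 1242*(-16) = -19872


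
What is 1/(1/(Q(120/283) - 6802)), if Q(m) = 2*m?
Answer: -1924726/283 ≈ -6801.1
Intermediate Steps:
1/(1/(Q(120/283) - 6802)) = 1/(1/(2*(120/283) - 6802)) = 1/(1/(240/283 - 6802)) = 1/(1/(-1924726/283)) = 1/(-283/1924726) = -1924726/283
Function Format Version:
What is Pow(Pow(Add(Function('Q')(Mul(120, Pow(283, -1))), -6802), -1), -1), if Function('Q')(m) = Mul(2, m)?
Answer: Rational(-1924726, 283) ≈ -6801.1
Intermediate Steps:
Pow(Pow(Add(Function('Q')(Mul(120, Pow(283, -1))), -6802), -1), -1) = Pow(Pow(Add(Mul(2, Mul(120, Pow(283, -1))), -6802), -1), -1) = Pow(Pow(Add(Mul(2, Mul(120, Rational(1, 283))), -6802), -1), -1) = Pow(Pow(Add(Mul(2, Rational(120, 283)), -6802), -1), -1) = Pow(Pow(Add(Rational(240, 283), -6802), -1), -1) = Pow(Pow(Rational(-1924726, 283), -1), -1) = Pow(Rational(-283, 1924726), -1) = Rational(-1924726, 283)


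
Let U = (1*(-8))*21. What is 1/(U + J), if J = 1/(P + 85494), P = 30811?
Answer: -116305/19539239 ≈ -0.0059524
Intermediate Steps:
U = -168 (U = -8*21 = -168)
J = 1/116305 (J = 1/(30811 + 85494) = 1/116305 ≈ 8.5981e-6)
1/(U + J) = 1/(-168 + 1/116305) = 1/(-19539239/116305) = -116305/19539239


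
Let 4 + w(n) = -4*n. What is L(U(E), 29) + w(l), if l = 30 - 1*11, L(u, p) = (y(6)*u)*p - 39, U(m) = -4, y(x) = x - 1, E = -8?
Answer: -699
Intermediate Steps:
y(x) = -1 + x
L(u, p) = -39 + 5*p*u (L(u, p) = ((-1 + 6)*u)*p - 39 = (5*u)*p - 39 = 5*p*u - 39 = -39 + 5*p*u)
l = 19 (l = 30 - 11 = 19)
w(n) = -4 - 4*n
L(U(E), 29) + w(l) = (-39 + 5*29*(-4)) + (-4 - 4*19) = (-39 - 580) + (-4 - 76) = -619 - 80 = -699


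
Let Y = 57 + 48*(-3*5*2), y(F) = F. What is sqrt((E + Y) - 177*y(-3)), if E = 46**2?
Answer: 4*sqrt(79) ≈ 35.553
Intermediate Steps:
Y = -1383 (Y = 57 + 48*(-15*2) = 57 + 48*(-30) = 57 - 1440 = -1383)
E = 2116
sqrt((E + Y) - 177*y(-3)) = sqrt((2116 - 1383) - 177*(-3)) = sqrt(733 + 531) = sqrt(1264) = 4*sqrt(79)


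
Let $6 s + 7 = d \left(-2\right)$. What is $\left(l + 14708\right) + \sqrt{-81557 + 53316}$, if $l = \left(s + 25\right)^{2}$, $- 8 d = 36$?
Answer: $\frac{138148}{9} + i \sqrt{28241} \approx 15350.0 + 168.05 i$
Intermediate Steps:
$d = - \frac{9}{2}$ ($d = \left(- \frac{1}{8}\right) 36 = - \frac{9}{2} \approx -4.5$)
$s = \frac{1}{3}$ ($s = - \frac{7}{6} + \frac{\left(- \frac{9}{2}\right) \left(-2\right)}{6} = - \frac{7}{6} + \frac{1}{6} \cdot 9 = - \frac{7}{6} + \frac{3}{2} = \frac{1}{3} \approx 0.33333$)
$l = \frac{5776}{9}$ ($l = \left(\frac{1}{3} + 25\right)^{2} = \left(\frac{76}{3}\right)^{2} = \frac{5776}{9} \approx 641.78$)
$\left(l + 14708\right) + \sqrt{-81557 + 53316} = \left(\frac{5776}{9} + 14708\right) + \sqrt{-81557 + 53316} = \frac{138148}{9} + \sqrt{-28241} = \frac{138148}{9} + i \sqrt{28241}$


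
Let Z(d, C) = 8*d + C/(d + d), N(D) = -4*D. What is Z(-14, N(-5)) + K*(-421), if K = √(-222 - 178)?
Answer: -789/7 - 8420*I ≈ -112.71 - 8420.0*I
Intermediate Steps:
K = 20*I (K = √(-400) = 20*I ≈ 20.0*I)
Z(d, C) = 8*d + C/(2*d) (Z(d, C) = 8*d + C/((2*d)) = 8*d + (1/(2*d))*C = 8*d + C/(2*d))
Z(-14, N(-5)) + K*(-421) = (8*(-14) + (½)*(-4*(-5))/(-14)) + (20*I)*(-421) = (-112 + (½)*20*(-1/14)) - 8420*I = (-112 - 5/7) - 8420*I = -789/7 - 8420*I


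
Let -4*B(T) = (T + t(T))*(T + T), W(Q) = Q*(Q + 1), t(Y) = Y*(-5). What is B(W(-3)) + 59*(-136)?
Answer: -7952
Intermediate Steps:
t(Y) = -5*Y
W(Q) = Q*(1 + Q)
B(T) = 2*T² (B(T) = -(T - 5*T)*(T + T)/4 = -(-4*T)*2*T/4 = -(-2)*T² = 2*T²)
B(W(-3)) + 59*(-136) = 2*(-3*(1 - 3))² + 59*(-136) = 2*(-3*(-2))² - 8024 = 2*6² - 8024 = 2*36 - 8024 = 72 - 8024 = -7952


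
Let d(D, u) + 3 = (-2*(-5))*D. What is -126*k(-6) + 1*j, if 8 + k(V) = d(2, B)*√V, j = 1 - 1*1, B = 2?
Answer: 1008 - 2142*I*√6 ≈ 1008.0 - 5246.8*I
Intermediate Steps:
d(D, u) = -3 + 10*D (d(D, u) = -3 + (-2*(-5))*D = -3 + 10*D)
j = 0 (j = 1 - 1 = 0)
k(V) = -8 + 17*√V (k(V) = -8 + (-3 + 10*2)*√V = -8 + (-3 + 20)*√V = -8 + 17*√V)
-126*k(-6) + 1*j = -126*(-8 + 17*√(-6)) + 1*0 = -126*(-8 + 17*(I*√6)) + 0 = -126*(-8 + 17*I*√6) + 0 = (1008 - 2142*I*√6) + 0 = 1008 - 2142*I*√6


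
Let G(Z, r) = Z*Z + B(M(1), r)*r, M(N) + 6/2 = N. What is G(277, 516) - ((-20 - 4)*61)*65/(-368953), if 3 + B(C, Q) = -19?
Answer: 1855457317/28381 ≈ 65377.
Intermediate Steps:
M(N) = -3 + N
B(C, Q) = -22 (B(C, Q) = -3 - 19 = -22)
G(Z, r) = Z**2 - 22*r (G(Z, r) = Z*Z - 22*r = Z**2 - 22*r)
G(277, 516) - ((-20 - 4)*61)*65/(-368953) = (277**2 - 22*516) - ((-20 - 4)*61)*65/(-368953) = (76729 - 11352) - -24*61*65*(-1)/368953 = 65377 - (-1464*65)*(-1)/368953 = 65377 - (-95160)*(-1)/368953 = 65377 - 1*7320/28381 = 65377 - 7320/28381 = 1855457317/28381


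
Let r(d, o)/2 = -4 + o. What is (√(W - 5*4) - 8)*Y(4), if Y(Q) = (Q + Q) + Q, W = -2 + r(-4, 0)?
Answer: -96 + 12*I*√30 ≈ -96.0 + 65.727*I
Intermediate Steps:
r(d, o) = -8 + 2*o (r(d, o) = 2*(-4 + o) = -8 + 2*o)
W = -10 (W = -2 + (-8 + 2*0) = -2 + (-8 + 0) = -2 - 8 = -10)
Y(Q) = 3*Q (Y(Q) = 2*Q + Q = 3*Q)
(√(W - 5*4) - 8)*Y(4) = (√(-10 - 5*4) - 8)*(3*4) = (√(-10 - 20) - 8)*12 = (√(-30) - 8)*12 = (I*√30 - 8)*12 = (-8 + I*√30)*12 = -96 + 12*I*√30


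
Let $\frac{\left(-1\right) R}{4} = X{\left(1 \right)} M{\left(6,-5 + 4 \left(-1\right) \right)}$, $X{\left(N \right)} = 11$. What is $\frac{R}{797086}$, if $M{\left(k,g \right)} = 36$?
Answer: $- \frac{792}{398543} \approx -0.0019872$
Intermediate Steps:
$R = -1584$ ($R = - 4 \cdot 11 \cdot 36 = \left(-4\right) 396 = -1584$)
$\frac{R}{797086} = - \frac{1584}{797086} = \left(-1584\right) \frac{1}{797086} = - \frac{792}{398543}$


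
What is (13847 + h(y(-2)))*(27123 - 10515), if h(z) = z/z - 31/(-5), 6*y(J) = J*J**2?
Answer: 1150452768/5 ≈ 2.3009e+8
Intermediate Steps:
y(J) = J**3/6 (y(J) = (J*J**2)/6 = J**3/6)
h(z) = 36/5 (h(z) = 1 - 31*(-1/5) = 1 + 31/5 = 36/5)
(13847 + h(y(-2)))*(27123 - 10515) = (13847 + 36/5)*(27123 - 10515) = (69271/5)*16608 = 1150452768/5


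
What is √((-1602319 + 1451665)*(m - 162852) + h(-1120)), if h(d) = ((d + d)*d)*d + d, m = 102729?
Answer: √6247913322 ≈ 79044.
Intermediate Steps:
h(d) = d + 2*d³ (h(d) = ((2*d)*d)*d + d = (2*d²)*d + d = 2*d³ + d = d + 2*d³)
√((-1602319 + 1451665)*(m - 162852) + h(-1120)) = √((-1602319 + 1451665)*(102729 - 162852) + (-1120 + 2*(-1120)³)) = √(-150654*(-60123) + (-1120 + 2*(-1404928000))) = √(9057770442 + (-1120 - 2809856000)) = √(9057770442 - 2809857120) = √6247913322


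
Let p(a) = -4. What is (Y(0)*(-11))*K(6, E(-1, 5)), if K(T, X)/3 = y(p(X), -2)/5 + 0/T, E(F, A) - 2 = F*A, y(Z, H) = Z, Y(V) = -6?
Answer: -792/5 ≈ -158.40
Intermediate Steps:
E(F, A) = 2 + A*F (E(F, A) = 2 + F*A = 2 + A*F)
K(T, X) = -12/5 (K(T, X) = 3*(-4/5 + 0/T) = 3*(-4*1/5 + 0) = 3*(-4/5 + 0) = 3*(-4/5) = -12/5)
(Y(0)*(-11))*K(6, E(-1, 5)) = -6*(-11)*(-12/5) = 66*(-12/5) = -792/5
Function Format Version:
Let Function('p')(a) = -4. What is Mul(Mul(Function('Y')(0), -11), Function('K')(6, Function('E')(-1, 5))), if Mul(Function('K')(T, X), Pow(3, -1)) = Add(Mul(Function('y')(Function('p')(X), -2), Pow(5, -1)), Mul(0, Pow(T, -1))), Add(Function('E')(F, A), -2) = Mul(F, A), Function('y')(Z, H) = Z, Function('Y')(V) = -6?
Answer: Rational(-792, 5) ≈ -158.40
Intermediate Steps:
Function('E')(F, A) = Add(2, Mul(A, F)) (Function('E')(F, A) = Add(2, Mul(F, A)) = Add(2, Mul(A, F)))
Function('K')(T, X) = Rational(-12, 5) (Function('K')(T, X) = Mul(3, Add(Mul(-4, Pow(5, -1)), Mul(0, Pow(T, -1)))) = Mul(3, Add(Mul(-4, Rational(1, 5)), 0)) = Mul(3, Add(Rational(-4, 5), 0)) = Mul(3, Rational(-4, 5)) = Rational(-12, 5))
Mul(Mul(Function('Y')(0), -11), Function('K')(6, Function('E')(-1, 5))) = Mul(Mul(-6, -11), Rational(-12, 5)) = Mul(66, Rational(-12, 5)) = Rational(-792, 5)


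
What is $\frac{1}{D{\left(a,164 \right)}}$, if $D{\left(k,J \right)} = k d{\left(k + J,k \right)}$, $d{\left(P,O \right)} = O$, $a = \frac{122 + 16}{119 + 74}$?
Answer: $\frac{37249}{19044} \approx 1.9559$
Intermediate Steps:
$a = \frac{138}{193} \approx 0.71503$
$D{\left(k,J \right)} = k^{2}$ ($D{\left(k,J \right)} = k k = k^{2}$)
$\frac{1}{D{\left(a,164 \right)}} = \frac{1}{\left(\frac{138}{193}\right)^{2}} = \frac{1}{\frac{19044}{37249}} = \frac{37249}{19044}$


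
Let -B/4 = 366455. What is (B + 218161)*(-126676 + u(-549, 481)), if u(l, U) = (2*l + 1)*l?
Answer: -593357924243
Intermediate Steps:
B = -1465820 (B = -4*366455 = -1465820)
u(l, U) = l*(1 + 2*l) (u(l, U) = (1 + 2*l)*l = l*(1 + 2*l))
(B + 218161)*(-126676 + u(-549, 481)) = (-1465820 + 218161)*(-126676 - 549*(1 + 2*(-549))) = -1247659*(-126676 - 549*(1 - 1098)) = -1247659*(-126676 - 549*(-1097)) = -1247659*(-126676 + 602253) = -1247659*475577 = -593357924243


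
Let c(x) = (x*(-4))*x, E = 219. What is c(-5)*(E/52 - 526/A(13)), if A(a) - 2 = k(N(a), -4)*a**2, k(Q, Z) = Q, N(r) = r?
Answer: -11355725/28587 ≈ -397.23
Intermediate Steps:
A(a) = 2 + a**3 (A(a) = 2 + a*a**2 = 2 + a**3)
c(x) = -4*x**2 (c(x) = (-4*x)*x = -4*x**2)
c(-5)*(E/52 - 526/A(13)) = (-4*(-5)**2)*(219/52 - 526/(2 + 13**3)) = (-4*25)*(219*(1/52) - 526/(2 + 2197)) = -100*(219/52 - 526/2199) = -100*454229/114348 = -11355725/28587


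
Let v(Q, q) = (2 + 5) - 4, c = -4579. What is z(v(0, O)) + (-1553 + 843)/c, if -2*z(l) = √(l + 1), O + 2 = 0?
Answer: -3869/4579 ≈ -0.84494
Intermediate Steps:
O = -2 (O = -2 + 0 = -2)
v(Q, q) = 3 (v(Q, q) = 7 - 4 = 3)
z(l) = -√(1 + l)/2 (z(l) = -√(l + 1)/2 = -√(1 + l)/2)
z(v(0, O)) + (-1553 + 843)/c = -√(1 + 3)/2 + (-1553 + 843)/(-4579) = -√4/2 - 710*(-1/4579) = -½*2 + 710/4579 = -1 + 710/4579 = -3869/4579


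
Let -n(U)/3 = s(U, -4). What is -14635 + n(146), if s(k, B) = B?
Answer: -14623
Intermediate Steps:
n(U) = 12 (n(U) = -3*(-4) = 12)
-14635 + n(146) = -14635 + 12 = -14623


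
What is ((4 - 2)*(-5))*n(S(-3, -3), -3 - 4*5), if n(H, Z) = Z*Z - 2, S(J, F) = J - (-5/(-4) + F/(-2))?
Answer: -5270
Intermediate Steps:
S(J, F) = -5/4 + J + F/2 (S(J, F) = J - (-5*(-¼) + F*(-½)) = J - (5/4 - F/2) = J + (-5/4 + F/2) = -5/4 + J + F/2)
n(H, Z) = -2 + Z² (n(H, Z) = Z² - 2 = -2 + Z²)
((4 - 2)*(-5))*n(S(-3, -3), -3 - 4*5) = ((4 - 2)*(-5))*(-2 + (-3 - 4*5)²) = (2*(-5))*(-2 + (-3 - 20)²) = -10*(-2 + (-23)²) = -10*(-2 + 529) = -10*527 = -5270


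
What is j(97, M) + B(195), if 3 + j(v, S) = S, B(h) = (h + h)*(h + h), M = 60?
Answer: 152157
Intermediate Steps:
B(h) = 4*h² (B(h) = (2*h)*(2*h) = 4*h²)
j(v, S) = -3 + S
j(97, M) + B(195) = (-3 + 60) + 4*195² = 57 + 4*38025 = 57 + 152100 = 152157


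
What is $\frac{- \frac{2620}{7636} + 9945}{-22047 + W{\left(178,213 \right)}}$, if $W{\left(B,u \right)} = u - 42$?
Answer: $- \frac{9492175}{20880642} \approx -0.45459$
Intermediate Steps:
$W{\left(B,u \right)} = -42 + u$
$\frac{- \frac{2620}{7636} + 9945}{-22047 + W{\left(178,213 \right)}} = \frac{- \frac{2620}{7636} + 9945}{-22047 + \left(-42 + 213\right)} = \frac{\left(-2620\right) \frac{1}{7636} + 9945}{-22047 + 171} = \frac{- \frac{655}{1909} + 9945}{-21876} = \frac{18984350}{1909} \left(- \frac{1}{21876}\right) = - \frac{9492175}{20880642}$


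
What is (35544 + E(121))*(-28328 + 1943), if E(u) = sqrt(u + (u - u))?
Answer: -938118675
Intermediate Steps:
E(u) = sqrt(u) (E(u) = sqrt(u + 0) = sqrt(u))
(35544 + E(121))*(-28328 + 1943) = (35544 + sqrt(121))*(-28328 + 1943) = (35544 + 11)*(-26385) = 35555*(-26385) = -938118675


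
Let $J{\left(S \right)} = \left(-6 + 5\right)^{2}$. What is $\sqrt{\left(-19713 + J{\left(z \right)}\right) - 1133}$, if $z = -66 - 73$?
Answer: $i \sqrt{20845} \approx 144.38 i$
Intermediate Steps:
$z = -139$ ($z = -66 - 73 = -139$)
$J{\left(S \right)} = 1$ ($J{\left(S \right)} = \left(-1\right)^{2} = 1$)
$\sqrt{\left(-19713 + J{\left(z \right)}\right) - 1133} = \sqrt{\left(-19713 + 1\right) - 1133} = \sqrt{-19712 - 1133} = \sqrt{-20845} = i \sqrt{20845}$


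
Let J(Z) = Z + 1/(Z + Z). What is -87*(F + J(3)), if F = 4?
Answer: -1247/2 ≈ -623.50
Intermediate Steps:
J(Z) = Z + 1/(2*Z)
-87*(F + J(3)) = -87*(4 + (3 + (½)/3)) = -87*(4 + (3 + (½)*(⅓))) = -87*(4 + (3 + ⅙)) = -87*(4 + 19/6) = -87*43/6 = -1247/2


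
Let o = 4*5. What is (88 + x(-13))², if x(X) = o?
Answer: 11664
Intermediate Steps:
o = 20
x(X) = 20
(88 + x(-13))² = (88 + 20)² = 108² = 11664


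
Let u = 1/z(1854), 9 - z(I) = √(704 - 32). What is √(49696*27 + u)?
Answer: √(-12076129 + 5367168*√42)/√(-9 + 4*√42) ≈ 1158.4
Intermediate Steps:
z(I) = 9 - 4*√42 (z(I) = 9 - √(704 - 32) = 9 - √672 = 9 - 4*√42)
u = 1/(9 - 4*√42) ≈ -0.059091
√(49696*27 + u) = √(49696*27 + (-3/197 - 4*√42/591)) = √(1341792 + (-3/197 - 4*√42/591)) = √(264333021/197 - 4*√42/591)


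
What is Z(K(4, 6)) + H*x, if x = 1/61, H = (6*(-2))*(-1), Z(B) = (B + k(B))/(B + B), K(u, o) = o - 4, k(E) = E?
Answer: 73/61 ≈ 1.1967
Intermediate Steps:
K(u, o) = -4 + o
Z(B) = 1 (Z(B) = (B + B)/(B + B) = (2*B)/((2*B)) = (2*B)*(1/(2*B)) = 1)
H = 12 (H = -12*(-1) = 12)
x = 1/61 ≈ 0.016393
Z(K(4, 6)) + H*x = 1 + 12*(1/61) = 1 + 12/61 = 73/61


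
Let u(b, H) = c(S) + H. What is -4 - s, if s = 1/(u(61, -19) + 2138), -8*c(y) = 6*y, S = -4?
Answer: -8489/2122 ≈ -4.0005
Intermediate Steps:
c(y) = -3*y/4
u(b, H) = 3 + H (u(b, H) = -¾*(-4) + H = 3 + H)
s = 1/2122 (s = 1/((3 - 19) + 2138) = 1/(-16 + 2138) = 1/2122 ≈ 0.00047125)
-4 - s = -4 - 1*1/2122 = -4 - 1/2122 = -8489/2122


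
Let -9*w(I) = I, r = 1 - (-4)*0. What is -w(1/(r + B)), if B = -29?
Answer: -1/252 ≈ -0.0039683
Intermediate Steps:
r = 1 (r = 1 - 1*0 = 1 + 0 = 1)
w(I) = -I/9
-w(1/(r + B)) = -(-1)/(9*(1 - 29)) = -(-1)/(9*(-28)) = -(-1)*(-1)/(9*28) = -1*1/252 = -1/252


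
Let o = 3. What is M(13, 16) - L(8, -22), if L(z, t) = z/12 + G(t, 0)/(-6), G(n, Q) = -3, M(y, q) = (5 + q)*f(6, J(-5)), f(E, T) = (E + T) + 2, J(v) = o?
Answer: 1379/6 ≈ 229.83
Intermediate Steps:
J(v) = 3
f(E, T) = 2 + E + T
M(y, q) = 55 + 11*q (M(y, q) = (5 + q)*(2 + 6 + 3) = (5 + q)*11 = 55 + 11*q)
L(z, t) = 1/2 + z/12 (L(z, t) = z/12 - 3/(-6) = z*(1/12) - 3*(-1/6) = z/12 + 1/2 = 1/2 + z/12)
M(13, 16) - L(8, -22) = (55 + 11*16) - (1/2 + (1/12)*8) = (55 + 176) - (1/2 + 2/3) = 231 - 1*7/6 = 231 - 7/6 = 1379/6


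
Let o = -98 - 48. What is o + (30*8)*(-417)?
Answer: -100226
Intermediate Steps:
o = -146
o + (30*8)*(-417) = -146 + (30*8)*(-417) = -146 + 240*(-417) = -146 - 100080 = -100226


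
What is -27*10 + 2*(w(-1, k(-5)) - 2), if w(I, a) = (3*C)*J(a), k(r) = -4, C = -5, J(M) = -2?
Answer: -214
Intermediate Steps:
w(I, a) = 30 (w(I, a) = (3*(-5))*(-2) = -15*(-2) = 30)
-27*10 + 2*(w(-1, k(-5)) - 2) = -27*10 + 2*(30 - 2) = -270 + 2*28 = -270 + 56 = -214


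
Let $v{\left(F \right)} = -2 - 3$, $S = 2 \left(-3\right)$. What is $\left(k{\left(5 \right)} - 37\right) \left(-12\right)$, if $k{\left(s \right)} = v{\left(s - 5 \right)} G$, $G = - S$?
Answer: $804$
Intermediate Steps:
$S = -6$
$v{\left(F \right)} = -5$
$G = 6$ ($G = \left(-1\right) \left(-6\right) = 6$)
$k{\left(s \right)} = -30$ ($k{\left(s \right)} = \left(-5\right) 6 = -30$)
$\left(k{\left(5 \right)} - 37\right) \left(-12\right) = \left(-30 - 37\right) \left(-12\right) = \left(-67\right) \left(-12\right) = 804$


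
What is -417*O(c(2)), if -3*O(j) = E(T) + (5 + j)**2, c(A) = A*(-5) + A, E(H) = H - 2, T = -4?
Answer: 417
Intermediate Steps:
E(H) = -2 + H
c(A) = -4*A (c(A) = -5*A + A = -4*A)
O(j) = 2 - (5 + j)**2/3 (O(j) = -((-2 - 4) + (5 + j)**2)/3 = -(-6 + (5 + j)**2)/3 = 2 - (5 + j)**2/3)
-417*O(c(2)) = -417*(2 - (5 - 4*2)**2/3) = -417*(2 - (5 - 8)**2/3) = -417*(2 - 1/3*(-3)**2) = -417*(2 - 1/3*9) = -417*(2 - 3) = -417*(-1) = 417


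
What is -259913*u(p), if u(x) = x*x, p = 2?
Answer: -1039652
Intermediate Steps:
u(x) = x²
-259913*u(p) = -259913*2² = -259913*4 = -1039652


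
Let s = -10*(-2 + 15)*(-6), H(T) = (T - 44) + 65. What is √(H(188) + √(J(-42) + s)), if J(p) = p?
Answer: √(209 + 3*√82) ≈ 15.368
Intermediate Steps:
H(T) = 21 + T (H(T) = (-44 + T) + 65 = 21 + T)
s = 780 (s = -10*13*(-6) = -130*(-6) = 780)
√(H(188) + √(J(-42) + s)) = √((21 + 188) + √(-42 + 780)) = √(209 + √738) = √(209 + 3*√82)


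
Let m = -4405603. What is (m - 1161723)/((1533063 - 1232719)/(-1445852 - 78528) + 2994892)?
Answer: -96440004635/51879013257 ≈ -1.8589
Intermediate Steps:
(m - 1161723)/((1533063 - 1232719)/(-1445852 - 78528) + 2994892) = (-4405603 - 1161723)/((1533063 - 1232719)/(-1445852 - 78528) + 2994892) = -5567326/(300344/(-1524380) + 2994892) = -5567326/(300344*(-1/1524380) + 2994892) = -5567326/(-6826/34645 + 2994892) = -5567326/103758026514/34645 = -5567326*34645/103758026514 = -96440004635/51879013257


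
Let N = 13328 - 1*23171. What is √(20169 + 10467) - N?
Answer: 9843 + 6*√851 ≈ 10018.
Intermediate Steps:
N = -9843 (N = 13328 - 23171 = -9843)
√(20169 + 10467) - N = √(20169 + 10467) - 1*(-9843) = √30636 + 9843 = 6*√851 + 9843 = 9843 + 6*√851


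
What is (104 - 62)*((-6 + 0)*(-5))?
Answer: 1260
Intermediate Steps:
(104 - 62)*((-6 + 0)*(-5)) = 42*(-6*(-5)) = 42*30 = 1260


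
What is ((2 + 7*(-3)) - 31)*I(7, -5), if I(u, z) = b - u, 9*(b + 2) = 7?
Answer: 3700/9 ≈ 411.11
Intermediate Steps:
b = -11/9 (b = -2 + (⅑)*7 = -2 + 7/9 = -11/9 ≈ -1.2222)
I(u, z) = -11/9 - u
((2 + 7*(-3)) - 31)*I(7, -5) = ((2 + 7*(-3)) - 31)*(-11/9 - 1*7) = ((2 - 21) - 31)*(-11/9 - 7) = (-19 - 31)*(-74/9) = -50*(-74/9) = 3700/9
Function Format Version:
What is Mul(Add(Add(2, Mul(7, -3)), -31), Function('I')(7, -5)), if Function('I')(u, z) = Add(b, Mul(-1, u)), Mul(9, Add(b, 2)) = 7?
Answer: Rational(3700, 9) ≈ 411.11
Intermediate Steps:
b = Rational(-11, 9) (b = Add(-2, Mul(Rational(1, 9), 7)) = Add(-2, Rational(7, 9)) = Rational(-11, 9) ≈ -1.2222)
Function('I')(u, z) = Add(Rational(-11, 9), Mul(-1, u))
Mul(Add(Add(2, Mul(7, -3)), -31), Function('I')(7, -5)) = Mul(Add(Add(2, Mul(7, -3)), -31), Add(Rational(-11, 9), Mul(-1, 7))) = Mul(Add(Add(2, -21), -31), Add(Rational(-11, 9), -7)) = Mul(Add(-19, -31), Rational(-74, 9)) = Mul(-50, Rational(-74, 9)) = Rational(3700, 9)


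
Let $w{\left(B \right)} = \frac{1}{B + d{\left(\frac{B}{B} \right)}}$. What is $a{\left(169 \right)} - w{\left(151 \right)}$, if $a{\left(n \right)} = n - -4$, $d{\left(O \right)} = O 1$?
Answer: $\frac{26295}{152} \approx 172.99$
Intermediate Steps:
$d{\left(O \right)} = O$
$w{\left(B \right)} = \frac{1}{1 + B}$ ($w{\left(B \right)} = \frac{1}{B + \frac{B}{B}} = \frac{1}{B + 1} = \frac{1}{1 + B}$)
$a{\left(n \right)} = 4 + n$ ($a{\left(n \right)} = n + 4 = 4 + n$)
$a{\left(169 \right)} - w{\left(151 \right)} = \left(4 + 169\right) - \frac{1}{1 + 151} = 173 - \frac{1}{152} = \frac{26295}{152}$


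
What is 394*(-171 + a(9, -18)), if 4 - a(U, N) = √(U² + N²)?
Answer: -65798 - 3546*√5 ≈ -73727.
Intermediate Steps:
a(U, N) = 4 - √(N² + U²) (a(U, N) = 4 - √(U² + N²) = 4 - √(N² + U²))
394*(-171 + a(9, -18)) = 394*(-171 + (4 - √((-18)² + 9²))) = 394*(-171 + (4 - √(324 + 81))) = 394*(-171 + (4 - √405)) = 394*(-171 + (4 - 9*√5)) = 394*(-167 - 9*√5) = -65798 - 3546*√5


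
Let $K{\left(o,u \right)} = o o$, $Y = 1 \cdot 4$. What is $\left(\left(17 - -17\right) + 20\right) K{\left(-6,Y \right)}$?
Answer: $1944$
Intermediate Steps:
$Y = 4$
$K{\left(o,u \right)} = o^{2}$
$\left(\left(17 - -17\right) + 20\right) K{\left(-6,Y \right)} = \left(\left(17 - -17\right) + 20\right) \left(-6\right)^{2} = \left(\left(17 + 17\right) + 20\right) 36 = \left(34 + 20\right) 36 = 54 \cdot 36 = 1944$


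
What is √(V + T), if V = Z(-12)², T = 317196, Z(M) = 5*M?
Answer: 6*√8911 ≈ 566.39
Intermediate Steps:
V = 3600 (V = (5*(-12))² = (-60)² = 3600)
√(V + T) = √(3600 + 317196) = √320796 = 6*√8911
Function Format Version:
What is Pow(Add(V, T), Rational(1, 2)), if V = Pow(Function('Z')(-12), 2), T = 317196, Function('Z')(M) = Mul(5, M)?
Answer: Mul(6, Pow(8911, Rational(1, 2))) ≈ 566.39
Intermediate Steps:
V = 3600 (V = Pow(Mul(5, -12), 2) = Pow(-60, 2) = 3600)
Pow(Add(V, T), Rational(1, 2)) = Pow(Add(3600, 317196), Rational(1, 2)) = Pow(320796, Rational(1, 2)) = Mul(6, Pow(8911, Rational(1, 2)))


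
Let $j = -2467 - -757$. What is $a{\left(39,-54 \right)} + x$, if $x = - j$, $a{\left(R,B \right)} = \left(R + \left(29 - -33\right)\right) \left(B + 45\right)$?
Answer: $801$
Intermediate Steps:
$j = -1710$ ($j = -2467 + 757 = -1710$)
$a{\left(R,B \right)} = \left(45 + B\right) \left(62 + R\right)$ ($a{\left(R,B \right)} = \left(R + \left(29 + 33\right)\right) \left(45 + B\right) = \left(R + 62\right) \left(45 + B\right) = \left(62 + R\right) \left(45 + B\right) = \left(45 + B\right) \left(62 + R\right)$)
$x = 1710$ ($x = \left(-1\right) \left(-1710\right) = 1710$)
$a{\left(39,-54 \right)} + x = \left(2790 + 45 \cdot 39 + 62 \left(-54\right) - 2106\right) + 1710 = \left(2790 + 1755 - 3348 - 2106\right) + 1710 = -909 + 1710 = 801$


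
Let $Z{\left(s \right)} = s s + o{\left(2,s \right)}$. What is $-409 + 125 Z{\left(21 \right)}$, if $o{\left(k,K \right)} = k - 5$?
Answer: $54341$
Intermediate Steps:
$o{\left(k,K \right)} = -5 + k$ ($o{\left(k,K \right)} = k - 5 = -5 + k$)
$Z{\left(s \right)} = -3 + s^{2}$ ($Z{\left(s \right)} = s s + \left(-5 + 2\right) = s^{2} - 3 = -3 + s^{2}$)
$-409 + 125 Z{\left(21 \right)} = -409 + 125 \left(-3 + 21^{2}\right) = -409 + 125 \left(-3 + 441\right) = -409 + 125 \cdot 438 = -409 + 54750 = 54341$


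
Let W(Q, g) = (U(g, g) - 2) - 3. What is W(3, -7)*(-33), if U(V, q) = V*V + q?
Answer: -1221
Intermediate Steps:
U(V, q) = q + V² (U(V, q) = V² + q = q + V²)
W(Q, g) = -5 + g + g² (W(Q, g) = ((g + g²) - 2) - 3 = (-2 + g + g²) - 3 = -5 + g + g²)
W(3, -7)*(-33) = (-5 - 7 + (-7)²)*(-33) = (-5 - 7 + 49)*(-33) = 37*(-33) = -1221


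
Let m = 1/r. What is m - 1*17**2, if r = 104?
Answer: -30055/104 ≈ -288.99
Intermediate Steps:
m = 1/104 ≈ 0.0096154
m - 1*17**2 = 1/104 - 1*17**2 = 1/104 - 1*289 = 1/104 - 289 = -30055/104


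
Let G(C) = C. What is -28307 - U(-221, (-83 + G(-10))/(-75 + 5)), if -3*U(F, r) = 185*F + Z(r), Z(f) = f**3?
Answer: -43150653643/1029000 ≈ -41935.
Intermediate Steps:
U(F, r) = -185*F/3 - r**3/3 (U(F, r) = -(185*F + r**3)/3 = -(r**3 + 185*F)/3 = -185*F/3 - r**3/3)
-28307 - U(-221, (-83 + G(-10))/(-75 + 5)) = -28307 - (-185/3*(-221) - (-83 - 10)**3/(-75 + 5)**3/3) = -28307 - (40885/3 - (-93/(-70))**3/3) = -28307 - (40885/3 - (-93*(-1/70))**3/3) = -28307 - (40885/3 - (93/70)**3/3) = -28307 - (40885/3 - 1/3*804357/343000) = -28307 - (40885/3 - 268119/343000) = -28307 - 1*14022750643/1029000 = -28307 - 14022750643/1029000 = -43150653643/1029000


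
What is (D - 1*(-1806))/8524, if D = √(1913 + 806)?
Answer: 903/4262 + √2719/8524 ≈ 0.21799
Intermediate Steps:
D = √2719 ≈ 52.144
(D - 1*(-1806))/8524 = (√2719 - 1*(-1806))/8524 = (√2719 + 1806)*(1/8524) = (1806 + √2719)*(1/8524) = 903/4262 + √2719/8524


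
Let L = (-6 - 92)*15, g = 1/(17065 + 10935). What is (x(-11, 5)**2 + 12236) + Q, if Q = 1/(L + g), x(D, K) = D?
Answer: 508614079643/41159999 ≈ 12357.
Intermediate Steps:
g = 1/28000 ≈ 3.5714e-5
L = -1470 (L = -98*15 = -1470)
Q = -28000/41159999 (Q = 1/(-1470 + 1/28000) = 1/(-41159999/28000) = -28000/41159999 ≈ -0.00068027)
(x(-11, 5)**2 + 12236) + Q = ((-11)**2 + 12236) - 28000/41159999 = (121 + 12236) - 28000/41159999 = 12357 - 28000/41159999 = 508614079643/41159999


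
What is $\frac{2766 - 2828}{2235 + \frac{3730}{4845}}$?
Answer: $- \frac{60078}{2166461} \approx -0.027731$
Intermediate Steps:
$\frac{2766 - 2828}{2235 + \frac{3730}{4845}} = - \frac{62}{2235 + 3730 \cdot \frac{1}{4845}} = - \frac{62}{2235 + \frac{746}{969}} = - \frac{62}{\frac{2166461}{969}} = \left(-62\right) \frac{969}{2166461} = - \frac{60078}{2166461}$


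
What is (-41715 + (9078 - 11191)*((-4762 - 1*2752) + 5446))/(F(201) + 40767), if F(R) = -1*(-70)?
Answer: 4327969/40837 ≈ 105.98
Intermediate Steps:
F(R) = 70
(-41715 + (9078 - 11191)*((-4762 - 1*2752) + 5446))/(F(201) + 40767) = (-41715 + (9078 - 11191)*((-4762 - 1*2752) + 5446))/(70 + 40767) = (-41715 - 2113*((-4762 - 2752) + 5446))/40837 = (-41715 - 2113*(-7514 + 5446))*(1/40837) = (-41715 - 2113*(-2068))*(1/40837) = (-41715 + 4369684)*(1/40837) = 4327969*(1/40837) = 4327969/40837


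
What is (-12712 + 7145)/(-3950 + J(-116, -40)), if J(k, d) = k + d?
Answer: 5567/4106 ≈ 1.3558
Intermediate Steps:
J(k, d) = d + k
(-12712 + 7145)/(-3950 + J(-116, -40)) = (-12712 + 7145)/(-3950 + (-40 - 116)) = -5567/(-3950 - 156) = -5567/(-4106) = -5567*(-1/4106) = 5567/4106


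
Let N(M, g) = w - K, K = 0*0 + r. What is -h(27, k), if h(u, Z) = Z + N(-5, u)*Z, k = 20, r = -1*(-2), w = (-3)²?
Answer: -160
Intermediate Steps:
w = 9
r = 2
K = 2 (K = 0*0 + 2 = 0 + 2 = 2)
N(M, g) = 7 (N(M, g) = 9 - 1*2 = 9 - 2 = 7)
h(u, Z) = 8*Z (h(u, Z) = Z + 7*Z = 8*Z)
-h(27, k) = -8*20 = -1*160 = -160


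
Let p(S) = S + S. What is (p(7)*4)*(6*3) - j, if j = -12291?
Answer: 13299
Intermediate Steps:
p(S) = 2*S
(p(7)*4)*(6*3) - j = ((2*7)*4)*(6*3) - 1*(-12291) = (14*4)*18 + 12291 = 56*18 + 12291 = 1008 + 12291 = 13299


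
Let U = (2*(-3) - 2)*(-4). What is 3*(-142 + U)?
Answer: -330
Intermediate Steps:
U = 32 (U = (-6 - 2)*(-4) = -8*(-4) = 32)
3*(-142 + U) = 3*(-142 + 32) = 3*(-110) = -330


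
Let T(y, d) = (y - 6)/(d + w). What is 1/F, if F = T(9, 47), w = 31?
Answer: 26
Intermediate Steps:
T(y, d) = (-6 + y)/(31 + d) (T(y, d) = (y - 6)/(d + 31) = (-6 + y)/(31 + d))
F = 1/26 (F = (-6 + 9)/(31 + 47) = 3/78 = (1/78)*3 = 1/26 ≈ 0.038462)
1/F = 1/(1/26) = 26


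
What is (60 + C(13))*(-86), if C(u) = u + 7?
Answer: -6880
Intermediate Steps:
C(u) = 7 + u
(60 + C(13))*(-86) = (60 + (7 + 13))*(-86) = (60 + 20)*(-86) = 80*(-86) = -6880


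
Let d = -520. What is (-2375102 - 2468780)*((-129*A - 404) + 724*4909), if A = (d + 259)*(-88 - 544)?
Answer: 85858273462672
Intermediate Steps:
A = 164952 (A = (-520 + 259)*(-88 - 544) = -261*(-632) = 164952)
(-2375102 - 2468780)*((-129*A - 404) + 724*4909) = (-2375102 - 2468780)*((-129*164952 - 404) + 724*4909) = -4843882*((-21278808 - 404) + 3554116) = -4843882*(-21279212 + 3554116) = -4843882*(-17725096) = 85858273462672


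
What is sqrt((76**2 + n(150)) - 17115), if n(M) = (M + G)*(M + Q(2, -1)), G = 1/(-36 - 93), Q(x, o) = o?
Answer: sqrt(183214830)/129 ≈ 104.93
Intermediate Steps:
G = -1/129 (G = 1/(-129) = -1/129 ≈ -0.0077519)
n(M) = (-1 + M)*(-1/129 + M) (n(M) = (M - 1/129)*(M - 1) = (-1/129 + M)*(-1 + M) = (-1 + M)*(-1/129 + M))
sqrt((76**2 + n(150)) - 17115) = sqrt((76**2 + (1/129 + 150**2 - 130/129*150)) - 17115) = sqrt((5776 + (1/129 + 22500 - 6500/43)) - 17115) = sqrt((5776 + 2883001/129) - 17115) = sqrt(3628105/129 - 17115) = sqrt(1420270/129) = sqrt(183214830)/129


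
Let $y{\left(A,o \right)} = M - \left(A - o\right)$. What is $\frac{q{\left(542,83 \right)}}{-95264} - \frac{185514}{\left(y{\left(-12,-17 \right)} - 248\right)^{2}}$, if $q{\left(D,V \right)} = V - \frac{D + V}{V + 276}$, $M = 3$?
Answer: $- \frac{30511348533}{10276375000} \approx -2.9691$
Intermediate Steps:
$y{\left(A,o \right)} = 3 + o - A$ ($y{\left(A,o \right)} = 3 - \left(A - o\right) = 3 + o - A$)
$q{\left(D,V \right)} = V - \frac{D + V}{276 + V}$
$\frac{q{\left(542,83 \right)}}{-95264} - \frac{185514}{\left(y{\left(-12,-17 \right)} - 248\right)^{2}} = \frac{\frac{1}{276 + 83} \left(83^{2} - 542 + 275 \cdot 83\right)}{-95264} - \frac{185514}{\left(\left(3 - 17 - -12\right) - 248\right)^{2}} = \frac{6889 - 542 + 22825}{359} \left(- \frac{1}{95264}\right) - \frac{185514}{\left(\left(3 - 17 + 12\right) - 248\right)^{2}} = \frac{1}{359} \cdot 29172 \left(- \frac{1}{95264}\right) - \frac{185514}{\left(-2 - 248\right)^{2}} = \frac{29172}{359} \left(- \frac{1}{95264}\right) - \frac{185514}{\left(-250\right)^{2}} = - \frac{561}{657688} - \frac{185514}{62500} = - \frac{561}{657688} - \frac{92757}{31250} = - \frac{30511348533}{10276375000}$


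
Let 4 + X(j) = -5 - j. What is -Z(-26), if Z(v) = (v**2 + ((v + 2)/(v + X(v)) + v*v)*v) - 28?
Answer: 50992/3 ≈ 16997.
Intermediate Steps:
X(j) = -9 - j (X(j) = -4 + (-5 - j) = -9 - j)
Z(v) = -28 + v**2 + v*(-2/9 + v**2 - v/9) (Z(v) = (v**2 + ((v + 2)/(v + (-9 - v)) + v*v)*v) - 28 = (v**2 + ((2 + v)/(-9) + v**2)*v) - 28 = (v**2 + ((2 + v)*(-1/9) + v**2)*v) - 28 = (v**2 + ((-2/9 - v/9) + v**2)*v) - 28 = (v**2 + (-2/9 + v**2 - v/9)*v) - 28 = (v**2 + v*(-2/9 + v**2 - v/9)) - 28 = -28 + v**2 + v*(-2/9 + v**2 - v/9))
-Z(-26) = -(-28 + (-26)**3 - 2/9*(-26) + (8/9)*(-26)**2) = -(-28 - 17576 + 52/9 + (8/9)*676) = -(-28 - 17576 + 52/9 + 5408/9) = -1*(-50992/3) = 50992/3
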